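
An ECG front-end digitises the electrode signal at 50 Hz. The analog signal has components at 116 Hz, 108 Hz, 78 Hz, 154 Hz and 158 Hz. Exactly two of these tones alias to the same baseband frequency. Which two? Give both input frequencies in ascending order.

108 Hz, 158 Hz

fs/2 = 25 Hz.
116 Hz mod fs = 16 Hz.
16 Hz ≤ fs/2 = 25 Hz, appears at 16 Hz.
108 Hz mod fs = 8 Hz.
8 Hz ≤ fs/2 = 25 Hz, appears at 8 Hz.
78 Hz mod fs = 28 Hz.
28 Hz > fs/2 = 25 Hz, folds to fs − 28 Hz = 22 Hz.
154 Hz mod fs = 4 Hz.
4 Hz ≤ fs/2 = 25 Hz, appears at 4 Hz.
158 Hz mod fs = 8 Hz.
8 Hz ≤ fs/2 = 25 Hz, appears at 8 Hz.
108 Hz and 158 Hz both map to 8 Hz.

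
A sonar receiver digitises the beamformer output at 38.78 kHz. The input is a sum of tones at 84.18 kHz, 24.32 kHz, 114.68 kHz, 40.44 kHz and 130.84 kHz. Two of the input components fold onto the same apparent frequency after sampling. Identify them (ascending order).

fs/2 = 19.39 kHz.
84.18 kHz mod fs = 6.62 kHz.
6.62 kHz ≤ fs/2 = 19.39 kHz, appears at 6.62 kHz.
24.32 kHz > fs/2 = 19.39 kHz, folds to fs − 24.32 kHz = 14.46 kHz.
114.68 kHz mod fs = 37.12 kHz.
37.12 kHz > fs/2 = 19.39 kHz, folds to fs − 37.12 kHz = 1.66 kHz.
40.44 kHz mod fs = 1.66 kHz.
1.66 kHz ≤ fs/2 = 19.39 kHz, appears at 1.66 kHz.
130.84 kHz mod fs = 14.5 kHz.
14.5 kHz ≤ fs/2 = 19.39 kHz, appears at 14.5 kHz.
40.44 kHz and 114.68 kHz both map to 1.66 kHz.

40.44 kHz, 114.68 kHz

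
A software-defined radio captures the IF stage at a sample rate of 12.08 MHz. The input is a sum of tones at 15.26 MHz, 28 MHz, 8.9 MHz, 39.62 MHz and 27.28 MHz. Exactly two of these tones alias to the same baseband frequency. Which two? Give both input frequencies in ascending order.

8.9 MHz, 15.26 MHz

fs/2 = 6.04 MHz.
15.26 MHz mod fs = 3.18 MHz.
3.18 MHz ≤ fs/2 = 6.04 MHz, appears at 3.18 MHz.
28 MHz mod fs = 3.84 MHz.
3.84 MHz ≤ fs/2 = 6.04 MHz, appears at 3.84 MHz.
8.9 MHz > fs/2 = 6.04 MHz, folds to fs − 8.9 MHz = 3.18 MHz.
39.62 MHz mod fs = 3.38 MHz.
3.38 MHz ≤ fs/2 = 6.04 MHz, appears at 3.38 MHz.
27.28 MHz mod fs = 3.12 MHz.
3.12 MHz ≤ fs/2 = 6.04 MHz, appears at 3.12 MHz.
8.9 MHz and 15.26 MHz both map to 3.18 MHz.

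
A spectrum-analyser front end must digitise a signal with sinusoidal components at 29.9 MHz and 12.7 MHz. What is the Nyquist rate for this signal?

59.8 MHz

Highest-frequency component: 29.9 MHz.
Nyquist rate = 2 × 29.9 MHz = 59.8 MHz.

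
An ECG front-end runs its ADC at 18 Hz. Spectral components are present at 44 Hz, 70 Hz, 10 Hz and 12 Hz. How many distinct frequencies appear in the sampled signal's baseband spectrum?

3

fs/2 = 9 Hz.
44 Hz mod fs = 8 Hz.
8 Hz ≤ fs/2 = 9 Hz, appears at 8 Hz.
70 Hz mod fs = 16 Hz.
16 Hz > fs/2 = 9 Hz, folds to fs − 16 Hz = 2 Hz.
10 Hz > fs/2 = 9 Hz, folds to fs − 10 Hz = 8 Hz.
12 Hz > fs/2 = 9 Hz, folds to fs − 12 Hz = 6 Hz.
Distinct values: {2 Hz, 6 Hz, 8 Hz} → 3.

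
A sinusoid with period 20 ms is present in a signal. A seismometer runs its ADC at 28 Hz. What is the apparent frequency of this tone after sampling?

T = 20 ms → f = 1/T = 50 Hz.
50 Hz mod fs = 22 Hz.
22 Hz > fs/2 = 14 Hz, folds to fs − 22 Hz = 6 Hz.

6 Hz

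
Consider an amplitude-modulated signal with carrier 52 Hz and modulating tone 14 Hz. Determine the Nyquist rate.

132 Hz

AM sidebands sit at fc ± fm = 38 Hz and 66 Hz.
Highest-frequency component: 66 Hz.
Nyquist rate = 2 × 66 Hz = 132 Hz.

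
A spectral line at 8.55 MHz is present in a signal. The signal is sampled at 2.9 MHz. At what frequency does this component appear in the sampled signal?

0.15 MHz

8.55 MHz mod fs = 2.75 MHz.
2.75 MHz > fs/2 = 1.45 MHz, folds to fs − 2.75 MHz = 0.15 MHz.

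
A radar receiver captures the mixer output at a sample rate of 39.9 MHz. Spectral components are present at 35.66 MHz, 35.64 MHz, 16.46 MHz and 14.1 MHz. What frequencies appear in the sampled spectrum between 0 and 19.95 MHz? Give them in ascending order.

4.24 MHz, 4.26 MHz, 14.1 MHz, 16.46 MHz

fs/2 = 19.95 MHz.
35.66 MHz > fs/2 = 19.95 MHz, folds to fs − 35.66 MHz = 4.24 MHz.
35.64 MHz > fs/2 = 19.95 MHz, folds to fs − 35.64 MHz = 4.26 MHz.
16.46 MHz ≤ fs/2 = 19.95 MHz, passes unchanged.
14.1 MHz ≤ fs/2 = 19.95 MHz, passes unchanged.
Distinct values: {4.24 MHz, 4.26 MHz, 14.1 MHz, 16.46 MHz}.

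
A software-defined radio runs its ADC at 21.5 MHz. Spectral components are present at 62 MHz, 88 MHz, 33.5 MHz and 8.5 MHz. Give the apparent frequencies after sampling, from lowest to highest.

fs/2 = 10.75 MHz.
62 MHz mod fs = 19 MHz.
19 MHz > fs/2 = 10.75 MHz, folds to fs − 19 MHz = 2.5 MHz.
88 MHz mod fs = 2 MHz.
2 MHz ≤ fs/2 = 10.75 MHz, appears at 2 MHz.
33.5 MHz mod fs = 12 MHz.
12 MHz > fs/2 = 10.75 MHz, folds to fs − 12 MHz = 9.5 MHz.
8.5 MHz ≤ fs/2 = 10.75 MHz, passes unchanged.
Distinct values: {2 MHz, 2.5 MHz, 8.5 MHz, 9.5 MHz}.

2 MHz, 2.5 MHz, 8.5 MHz, 9.5 MHz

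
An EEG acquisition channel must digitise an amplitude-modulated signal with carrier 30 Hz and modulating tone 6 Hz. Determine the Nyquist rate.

72 Hz

AM sidebands sit at fc ± fm = 24 Hz and 36 Hz.
Highest-frequency component: 36 Hz.
Nyquist rate = 2 × 36 Hz = 72 Hz.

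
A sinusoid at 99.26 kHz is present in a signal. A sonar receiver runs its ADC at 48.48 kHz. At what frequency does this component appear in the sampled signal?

99.26 kHz mod fs = 2.3 kHz.
2.3 kHz ≤ fs/2 = 24.24 kHz, appears at 2.3 kHz.

2.3 kHz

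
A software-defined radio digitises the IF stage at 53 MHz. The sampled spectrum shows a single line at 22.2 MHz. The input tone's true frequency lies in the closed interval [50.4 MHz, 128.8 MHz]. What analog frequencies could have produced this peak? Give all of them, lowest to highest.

Frequencies that alias to 22.2 MHz are k·fs ± 22.2 MHz for integer k ≥ 0.
k=0: 22.2 MHz.
k=1: 30.8 MHz, 75.2 MHz.
k=2: 83.8 MHz, 128.2 MHz.
k=3: 136.8 MHz, 181.2 MHz.
Within [50.4 MHz, 128.8 MHz]: 75.2 MHz, 83.8 MHz, 128.2 MHz.

75.2 MHz, 83.8 MHz, 128.2 MHz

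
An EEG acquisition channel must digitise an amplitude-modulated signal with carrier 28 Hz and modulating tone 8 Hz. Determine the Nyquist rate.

AM sidebands sit at fc ± fm = 20 Hz and 36 Hz.
Highest-frequency component: 36 Hz.
Nyquist rate = 2 × 36 Hz = 72 Hz.

72 Hz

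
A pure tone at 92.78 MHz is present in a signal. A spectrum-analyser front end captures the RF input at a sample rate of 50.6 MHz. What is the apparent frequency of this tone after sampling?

92.78 MHz mod fs = 42.18 MHz.
42.18 MHz > fs/2 = 25.3 MHz, folds to fs − 42.18 MHz = 8.42 MHz.

8.42 MHz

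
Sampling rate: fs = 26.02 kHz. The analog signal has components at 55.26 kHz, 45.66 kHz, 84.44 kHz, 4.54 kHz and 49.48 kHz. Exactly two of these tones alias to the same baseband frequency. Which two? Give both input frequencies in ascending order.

fs/2 = 13.01 kHz.
55.26 kHz mod fs = 3.22 kHz.
3.22 kHz ≤ fs/2 = 13.01 kHz, appears at 3.22 kHz.
45.66 kHz mod fs = 19.64 kHz.
19.64 kHz > fs/2 = 13.01 kHz, folds to fs − 19.64 kHz = 6.38 kHz.
84.44 kHz mod fs = 6.38 kHz.
6.38 kHz ≤ fs/2 = 13.01 kHz, appears at 6.38 kHz.
4.54 kHz ≤ fs/2 = 13.01 kHz, passes unchanged.
49.48 kHz mod fs = 23.46 kHz.
23.46 kHz > fs/2 = 13.01 kHz, folds to fs − 23.46 kHz = 2.56 kHz.
45.66 kHz and 84.44 kHz both map to 6.38 kHz.

45.66 kHz, 84.44 kHz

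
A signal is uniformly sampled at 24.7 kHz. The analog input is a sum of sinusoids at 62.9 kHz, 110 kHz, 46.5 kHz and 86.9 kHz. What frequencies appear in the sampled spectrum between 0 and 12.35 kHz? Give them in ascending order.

2.9 kHz, 11.2 kHz, 11.9 kHz

fs/2 = 12.35 kHz.
62.9 kHz mod fs = 13.5 kHz.
13.5 kHz > fs/2 = 12.35 kHz, folds to fs − 13.5 kHz = 11.2 kHz.
110 kHz mod fs = 11.2 kHz.
11.2 kHz ≤ fs/2 = 12.35 kHz, appears at 11.2 kHz.
46.5 kHz mod fs = 21.8 kHz.
21.8 kHz > fs/2 = 12.35 kHz, folds to fs − 21.8 kHz = 2.9 kHz.
86.9 kHz mod fs = 12.8 kHz.
12.8 kHz > fs/2 = 12.35 kHz, folds to fs − 12.8 kHz = 11.9 kHz.
Distinct values: {2.9 kHz, 11.2 kHz, 11.9 kHz}.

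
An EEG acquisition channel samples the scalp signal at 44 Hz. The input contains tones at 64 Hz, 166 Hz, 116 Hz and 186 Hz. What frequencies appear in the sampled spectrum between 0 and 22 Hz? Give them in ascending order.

fs/2 = 22 Hz.
64 Hz mod fs = 20 Hz.
20 Hz ≤ fs/2 = 22 Hz, appears at 20 Hz.
166 Hz mod fs = 34 Hz.
34 Hz > fs/2 = 22 Hz, folds to fs − 34 Hz = 10 Hz.
116 Hz mod fs = 28 Hz.
28 Hz > fs/2 = 22 Hz, folds to fs − 28 Hz = 16 Hz.
186 Hz mod fs = 10 Hz.
10 Hz ≤ fs/2 = 22 Hz, appears at 10 Hz.
Distinct values: {10 Hz, 16 Hz, 20 Hz}.

10 Hz, 16 Hz, 20 Hz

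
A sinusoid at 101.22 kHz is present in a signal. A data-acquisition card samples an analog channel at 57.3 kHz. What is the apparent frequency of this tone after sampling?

101.22 kHz mod fs = 43.92 kHz.
43.92 kHz > fs/2 = 28.65 kHz, folds to fs − 43.92 kHz = 13.38 kHz.

13.38 kHz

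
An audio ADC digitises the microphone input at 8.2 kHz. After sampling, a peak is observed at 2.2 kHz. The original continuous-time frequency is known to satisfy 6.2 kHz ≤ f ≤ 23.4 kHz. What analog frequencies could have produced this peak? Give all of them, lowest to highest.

Frequencies that alias to 2.2 kHz are k·fs ± 2.2 kHz for integer k ≥ 0.
k=0: 2.2 kHz.
k=1: 6 kHz, 10.4 kHz.
k=2: 14.2 kHz, 18.6 kHz.
k=3: 22.4 kHz, 26.8 kHz.
k=4: 30.6 kHz, 35 kHz.
Within [6.2 kHz, 23.4 kHz]: 10.4 kHz, 14.2 kHz, 18.6 kHz, 22.4 kHz.

10.4 kHz, 14.2 kHz, 18.6 kHz, 22.4 kHz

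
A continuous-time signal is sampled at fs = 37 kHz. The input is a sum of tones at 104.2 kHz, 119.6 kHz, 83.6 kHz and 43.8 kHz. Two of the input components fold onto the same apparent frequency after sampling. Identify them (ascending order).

43.8 kHz, 104.2 kHz

fs/2 = 18.5 kHz.
104.2 kHz mod fs = 30.2 kHz.
30.2 kHz > fs/2 = 18.5 kHz, folds to fs − 30.2 kHz = 6.8 kHz.
119.6 kHz mod fs = 8.6 kHz.
8.6 kHz ≤ fs/2 = 18.5 kHz, appears at 8.6 kHz.
83.6 kHz mod fs = 9.6 kHz.
9.6 kHz ≤ fs/2 = 18.5 kHz, appears at 9.6 kHz.
43.8 kHz mod fs = 6.8 kHz.
6.8 kHz ≤ fs/2 = 18.5 kHz, appears at 6.8 kHz.
43.8 kHz and 104.2 kHz both map to 6.8 kHz.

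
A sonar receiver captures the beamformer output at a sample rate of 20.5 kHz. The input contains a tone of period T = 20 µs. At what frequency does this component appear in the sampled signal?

9 kHz

T = 20 µs → f = 1/T = 50 kHz.
50 kHz mod fs = 9 kHz.
9 kHz ≤ fs/2 = 10.25 kHz, appears at 9 kHz.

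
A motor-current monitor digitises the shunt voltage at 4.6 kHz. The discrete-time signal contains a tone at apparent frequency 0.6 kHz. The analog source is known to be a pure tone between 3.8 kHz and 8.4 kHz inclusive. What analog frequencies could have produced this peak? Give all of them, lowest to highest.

Frequencies that alias to 0.6 kHz are k·fs ± 0.6 kHz for integer k ≥ 0.
k=0: 0.6 kHz.
k=1: 4 kHz, 5.2 kHz.
k=2: 8.6 kHz, 9.8 kHz.
Within [3.8 kHz, 8.4 kHz]: 4 kHz, 5.2 kHz.

4 kHz, 5.2 kHz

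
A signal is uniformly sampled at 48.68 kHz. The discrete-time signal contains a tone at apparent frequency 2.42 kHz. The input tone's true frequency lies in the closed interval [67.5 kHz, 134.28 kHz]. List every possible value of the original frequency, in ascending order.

Frequencies that alias to 2.42 kHz are k·fs ± 2.42 kHz for integer k ≥ 0.
k=0: 2.42 kHz.
k=1: 46.26 kHz, 51.1 kHz.
k=2: 94.94 kHz, 99.78 kHz.
k=3: 143.62 kHz, 148.46 kHz.
Within [67.5 kHz, 134.28 kHz]: 94.94 kHz, 99.78 kHz.

94.94 kHz, 99.78 kHz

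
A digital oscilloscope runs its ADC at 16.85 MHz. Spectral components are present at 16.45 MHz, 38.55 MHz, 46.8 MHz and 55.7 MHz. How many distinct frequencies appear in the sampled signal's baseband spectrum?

4

fs/2 = 8.425 MHz.
16.45 MHz > fs/2 = 8.425 MHz, folds to fs − 16.45 MHz = 0.4 MHz.
38.55 MHz mod fs = 4.85 MHz.
4.85 MHz ≤ fs/2 = 8.425 MHz, appears at 4.85 MHz.
46.8 MHz mod fs = 13.1 MHz.
13.1 MHz > fs/2 = 8.425 MHz, folds to fs − 13.1 MHz = 3.75 MHz.
55.7 MHz mod fs = 5.15 MHz.
5.15 MHz ≤ fs/2 = 8.425 MHz, appears at 5.15 MHz.
Distinct values: {0.4 MHz, 3.75 MHz, 4.85 MHz, 5.15 MHz} → 4.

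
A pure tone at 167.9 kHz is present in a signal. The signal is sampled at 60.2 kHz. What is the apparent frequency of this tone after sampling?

167.9 kHz mod fs = 47.5 kHz.
47.5 kHz > fs/2 = 30.1 kHz, folds to fs − 47.5 kHz = 12.7 kHz.

12.7 kHz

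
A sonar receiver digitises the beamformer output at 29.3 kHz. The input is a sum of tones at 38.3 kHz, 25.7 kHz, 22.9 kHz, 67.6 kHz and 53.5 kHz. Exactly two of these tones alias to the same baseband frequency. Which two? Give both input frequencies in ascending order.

38.3 kHz, 67.6 kHz

fs/2 = 14.65 kHz.
38.3 kHz mod fs = 9 kHz.
9 kHz ≤ fs/2 = 14.65 kHz, appears at 9 kHz.
25.7 kHz > fs/2 = 14.65 kHz, folds to fs − 25.7 kHz = 3.6 kHz.
22.9 kHz > fs/2 = 14.65 kHz, folds to fs − 22.9 kHz = 6.4 kHz.
67.6 kHz mod fs = 9 kHz.
9 kHz ≤ fs/2 = 14.65 kHz, appears at 9 kHz.
53.5 kHz mod fs = 24.2 kHz.
24.2 kHz > fs/2 = 14.65 kHz, folds to fs − 24.2 kHz = 5.1 kHz.
38.3 kHz and 67.6 kHz both map to 9 kHz.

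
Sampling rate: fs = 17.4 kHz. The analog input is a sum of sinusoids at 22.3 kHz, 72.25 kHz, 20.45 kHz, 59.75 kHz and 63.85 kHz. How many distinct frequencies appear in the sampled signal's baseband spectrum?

fs/2 = 8.7 kHz.
22.3 kHz mod fs = 4.9 kHz.
4.9 kHz ≤ fs/2 = 8.7 kHz, appears at 4.9 kHz.
72.25 kHz mod fs = 2.65 kHz.
2.65 kHz ≤ fs/2 = 8.7 kHz, appears at 2.65 kHz.
20.45 kHz mod fs = 3.05 kHz.
3.05 kHz ≤ fs/2 = 8.7 kHz, appears at 3.05 kHz.
59.75 kHz mod fs = 7.55 kHz.
7.55 kHz ≤ fs/2 = 8.7 kHz, appears at 7.55 kHz.
63.85 kHz mod fs = 11.65 kHz.
11.65 kHz > fs/2 = 8.7 kHz, folds to fs − 11.65 kHz = 5.75 kHz.
Distinct values: {2.65 kHz, 3.05 kHz, 4.9 kHz, 5.75 kHz, 7.55 kHz} → 5.

5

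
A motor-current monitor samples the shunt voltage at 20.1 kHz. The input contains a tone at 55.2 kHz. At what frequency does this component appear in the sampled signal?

55.2 kHz mod fs = 15 kHz.
15 kHz > fs/2 = 10.05 kHz, folds to fs − 15 kHz = 5.1 kHz.

5.1 kHz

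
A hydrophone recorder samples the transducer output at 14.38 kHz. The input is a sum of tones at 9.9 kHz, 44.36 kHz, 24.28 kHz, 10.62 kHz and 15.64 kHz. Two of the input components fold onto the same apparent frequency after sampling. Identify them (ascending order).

9.9 kHz, 24.28 kHz

fs/2 = 7.19 kHz.
9.9 kHz > fs/2 = 7.19 kHz, folds to fs − 9.9 kHz = 4.48 kHz.
44.36 kHz mod fs = 1.22 kHz.
1.22 kHz ≤ fs/2 = 7.19 kHz, appears at 1.22 kHz.
24.28 kHz mod fs = 9.9 kHz.
9.9 kHz > fs/2 = 7.19 kHz, folds to fs − 9.9 kHz = 4.48 kHz.
10.62 kHz > fs/2 = 7.19 kHz, folds to fs − 10.62 kHz = 3.76 kHz.
15.64 kHz mod fs = 1.26 kHz.
1.26 kHz ≤ fs/2 = 7.19 kHz, appears at 1.26 kHz.
9.9 kHz and 24.28 kHz both map to 4.48 kHz.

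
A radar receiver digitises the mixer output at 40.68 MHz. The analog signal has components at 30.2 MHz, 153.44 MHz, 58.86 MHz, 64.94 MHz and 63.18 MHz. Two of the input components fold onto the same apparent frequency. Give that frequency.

fs/2 = 20.34 MHz.
30.2 MHz > fs/2 = 20.34 MHz, folds to fs − 30.2 MHz = 10.48 MHz.
153.44 MHz mod fs = 31.4 MHz.
31.4 MHz > fs/2 = 20.34 MHz, folds to fs − 31.4 MHz = 9.28 MHz.
58.86 MHz mod fs = 18.18 MHz.
18.18 MHz ≤ fs/2 = 20.34 MHz, appears at 18.18 MHz.
64.94 MHz mod fs = 24.26 MHz.
24.26 MHz > fs/2 = 20.34 MHz, folds to fs − 24.26 MHz = 16.42 MHz.
63.18 MHz mod fs = 22.5 MHz.
22.5 MHz > fs/2 = 20.34 MHz, folds to fs − 22.5 MHz = 18.18 MHz.
58.86 MHz and 63.18 MHz both map to 18.18 MHz.

18.18 MHz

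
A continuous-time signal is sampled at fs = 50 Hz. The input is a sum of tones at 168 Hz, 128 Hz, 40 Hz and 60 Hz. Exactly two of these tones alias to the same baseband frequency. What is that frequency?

fs/2 = 25 Hz.
168 Hz mod fs = 18 Hz.
18 Hz ≤ fs/2 = 25 Hz, appears at 18 Hz.
128 Hz mod fs = 28 Hz.
28 Hz > fs/2 = 25 Hz, folds to fs − 28 Hz = 22 Hz.
40 Hz > fs/2 = 25 Hz, folds to fs − 40 Hz = 10 Hz.
60 Hz mod fs = 10 Hz.
10 Hz ≤ fs/2 = 25 Hz, appears at 10 Hz.
40 Hz and 60 Hz both map to 10 Hz.

10 Hz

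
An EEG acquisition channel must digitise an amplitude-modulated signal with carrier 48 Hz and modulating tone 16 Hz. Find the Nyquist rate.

128 Hz

AM sidebands sit at fc ± fm = 32 Hz and 64 Hz.
Highest-frequency component: 64 Hz.
Nyquist rate = 2 × 64 Hz = 128 Hz.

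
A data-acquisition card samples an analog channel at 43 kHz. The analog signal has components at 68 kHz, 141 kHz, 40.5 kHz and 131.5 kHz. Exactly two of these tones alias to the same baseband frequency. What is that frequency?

fs/2 = 21.5 kHz.
68 kHz mod fs = 25 kHz.
25 kHz > fs/2 = 21.5 kHz, folds to fs − 25 kHz = 18 kHz.
141 kHz mod fs = 12 kHz.
12 kHz ≤ fs/2 = 21.5 kHz, appears at 12 kHz.
40.5 kHz > fs/2 = 21.5 kHz, folds to fs − 40.5 kHz = 2.5 kHz.
131.5 kHz mod fs = 2.5 kHz.
2.5 kHz ≤ fs/2 = 21.5 kHz, appears at 2.5 kHz.
40.5 kHz and 131.5 kHz both map to 2.5 kHz.

2.5 kHz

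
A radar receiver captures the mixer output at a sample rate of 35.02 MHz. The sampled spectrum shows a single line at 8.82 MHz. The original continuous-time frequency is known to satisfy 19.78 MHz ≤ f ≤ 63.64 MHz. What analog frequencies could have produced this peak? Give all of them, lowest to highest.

26.2 MHz, 43.84 MHz, 61.22 MHz

Frequencies that alias to 8.82 MHz are k·fs ± 8.82 MHz for integer k ≥ 0.
k=0: 8.82 MHz.
k=1: 26.2 MHz, 43.84 MHz.
k=2: 61.22 MHz, 78.86 MHz.
k=3: 96.24 MHz, 113.88 MHz.
Within [19.78 MHz, 63.64 MHz]: 26.2 MHz, 43.84 MHz, 61.22 MHz.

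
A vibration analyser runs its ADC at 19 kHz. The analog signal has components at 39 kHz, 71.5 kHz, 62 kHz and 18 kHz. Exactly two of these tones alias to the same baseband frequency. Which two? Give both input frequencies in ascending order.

fs/2 = 9.5 kHz.
39 kHz mod fs = 1 kHz.
1 kHz ≤ fs/2 = 9.5 kHz, appears at 1 kHz.
71.5 kHz mod fs = 14.5 kHz.
14.5 kHz > fs/2 = 9.5 kHz, folds to fs − 14.5 kHz = 4.5 kHz.
62 kHz mod fs = 5 kHz.
5 kHz ≤ fs/2 = 9.5 kHz, appears at 5 kHz.
18 kHz > fs/2 = 9.5 kHz, folds to fs − 18 kHz = 1 kHz.
18 kHz and 39 kHz both map to 1 kHz.

18 kHz, 39 kHz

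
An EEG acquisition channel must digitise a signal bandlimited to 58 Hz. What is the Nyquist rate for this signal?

Nyquist rate = 2 × 58 Hz = 116 Hz.

116 Hz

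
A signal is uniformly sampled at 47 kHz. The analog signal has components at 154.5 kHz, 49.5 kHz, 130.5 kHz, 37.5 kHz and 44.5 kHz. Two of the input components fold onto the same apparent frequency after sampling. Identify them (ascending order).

fs/2 = 23.5 kHz.
154.5 kHz mod fs = 13.5 kHz.
13.5 kHz ≤ fs/2 = 23.5 kHz, appears at 13.5 kHz.
49.5 kHz mod fs = 2.5 kHz.
2.5 kHz ≤ fs/2 = 23.5 kHz, appears at 2.5 kHz.
130.5 kHz mod fs = 36.5 kHz.
36.5 kHz > fs/2 = 23.5 kHz, folds to fs − 36.5 kHz = 10.5 kHz.
37.5 kHz > fs/2 = 23.5 kHz, folds to fs − 37.5 kHz = 9.5 kHz.
44.5 kHz > fs/2 = 23.5 kHz, folds to fs − 44.5 kHz = 2.5 kHz.
44.5 kHz and 49.5 kHz both map to 2.5 kHz.

44.5 kHz, 49.5 kHz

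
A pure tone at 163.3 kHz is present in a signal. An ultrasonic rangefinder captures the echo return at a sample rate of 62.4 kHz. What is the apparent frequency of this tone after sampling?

163.3 kHz mod fs = 38.5 kHz.
38.5 kHz > fs/2 = 31.2 kHz, folds to fs − 38.5 kHz = 23.9 kHz.

23.9 kHz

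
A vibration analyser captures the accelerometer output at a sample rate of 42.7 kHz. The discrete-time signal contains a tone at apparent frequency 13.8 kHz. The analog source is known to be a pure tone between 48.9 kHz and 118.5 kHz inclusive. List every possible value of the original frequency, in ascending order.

56.5 kHz, 71.6 kHz, 99.2 kHz, 114.3 kHz

Frequencies that alias to 13.8 kHz are k·fs ± 13.8 kHz for integer k ≥ 0.
k=0: 13.8 kHz.
k=1: 28.9 kHz, 56.5 kHz.
k=2: 71.6 kHz, 99.2 kHz.
k=3: 114.3 kHz, 141.9 kHz.
k=4: 157 kHz, 184.6 kHz.
Within [48.9 kHz, 118.5 kHz]: 56.5 kHz, 71.6 kHz, 99.2 kHz, 114.3 kHz.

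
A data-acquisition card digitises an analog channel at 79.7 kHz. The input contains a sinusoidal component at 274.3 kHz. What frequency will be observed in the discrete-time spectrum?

274.3 kHz mod fs = 35.2 kHz.
35.2 kHz ≤ fs/2 = 39.85 kHz, appears at 35.2 kHz.

35.2 kHz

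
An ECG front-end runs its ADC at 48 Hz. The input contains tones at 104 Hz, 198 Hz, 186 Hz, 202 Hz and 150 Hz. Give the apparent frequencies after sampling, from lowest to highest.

fs/2 = 24 Hz.
104 Hz mod fs = 8 Hz.
8 Hz ≤ fs/2 = 24 Hz, appears at 8 Hz.
198 Hz mod fs = 6 Hz.
6 Hz ≤ fs/2 = 24 Hz, appears at 6 Hz.
186 Hz mod fs = 42 Hz.
42 Hz > fs/2 = 24 Hz, folds to fs − 42 Hz = 6 Hz.
202 Hz mod fs = 10 Hz.
10 Hz ≤ fs/2 = 24 Hz, appears at 10 Hz.
150 Hz mod fs = 6 Hz.
6 Hz ≤ fs/2 = 24 Hz, appears at 6 Hz.
Distinct values: {6 Hz, 8 Hz, 10 Hz}.

6 Hz, 8 Hz, 10 Hz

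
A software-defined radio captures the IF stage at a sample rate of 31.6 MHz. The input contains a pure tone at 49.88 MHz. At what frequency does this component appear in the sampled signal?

13.32 MHz

49.88 MHz mod fs = 18.28 MHz.
18.28 MHz > fs/2 = 15.8 MHz, folds to fs − 18.28 MHz = 13.32 MHz.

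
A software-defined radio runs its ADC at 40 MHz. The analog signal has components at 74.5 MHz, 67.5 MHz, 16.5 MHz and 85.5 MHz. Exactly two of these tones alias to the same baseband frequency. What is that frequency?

5.5 MHz

fs/2 = 20 MHz.
74.5 MHz mod fs = 34.5 MHz.
34.5 MHz > fs/2 = 20 MHz, folds to fs − 34.5 MHz = 5.5 MHz.
67.5 MHz mod fs = 27.5 MHz.
27.5 MHz > fs/2 = 20 MHz, folds to fs − 27.5 MHz = 12.5 MHz.
16.5 MHz ≤ fs/2 = 20 MHz, passes unchanged.
85.5 MHz mod fs = 5.5 MHz.
5.5 MHz ≤ fs/2 = 20 MHz, appears at 5.5 MHz.
74.5 MHz and 85.5 MHz both map to 5.5 MHz.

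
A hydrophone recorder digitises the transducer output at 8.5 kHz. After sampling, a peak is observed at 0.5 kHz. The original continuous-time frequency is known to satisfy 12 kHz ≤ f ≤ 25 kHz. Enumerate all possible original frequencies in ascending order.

16.5 kHz, 17.5 kHz, 25 kHz

Frequencies that alias to 0.5 kHz are k·fs ± 0.5 kHz for integer k ≥ 0.
k=0: 0.5 kHz.
k=1: 8 kHz, 9 kHz.
k=2: 16.5 kHz, 17.5 kHz.
k=3: 25 kHz, 26 kHz.
k=4: 33.5 kHz, 34.5 kHz.
Within [12 kHz, 25 kHz]: 16.5 kHz, 17.5 kHz, 25 kHz.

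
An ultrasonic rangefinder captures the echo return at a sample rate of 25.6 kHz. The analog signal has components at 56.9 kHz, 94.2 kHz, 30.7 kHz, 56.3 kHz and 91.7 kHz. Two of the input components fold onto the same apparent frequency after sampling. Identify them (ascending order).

30.7 kHz, 56.3 kHz

fs/2 = 12.8 kHz.
56.9 kHz mod fs = 5.7 kHz.
5.7 kHz ≤ fs/2 = 12.8 kHz, appears at 5.7 kHz.
94.2 kHz mod fs = 17.4 kHz.
17.4 kHz > fs/2 = 12.8 kHz, folds to fs − 17.4 kHz = 8.2 kHz.
30.7 kHz mod fs = 5.1 kHz.
5.1 kHz ≤ fs/2 = 12.8 kHz, appears at 5.1 kHz.
56.3 kHz mod fs = 5.1 kHz.
5.1 kHz ≤ fs/2 = 12.8 kHz, appears at 5.1 kHz.
91.7 kHz mod fs = 14.9 kHz.
14.9 kHz > fs/2 = 12.8 kHz, folds to fs − 14.9 kHz = 10.7 kHz.
30.7 kHz and 56.3 kHz both map to 5.1 kHz.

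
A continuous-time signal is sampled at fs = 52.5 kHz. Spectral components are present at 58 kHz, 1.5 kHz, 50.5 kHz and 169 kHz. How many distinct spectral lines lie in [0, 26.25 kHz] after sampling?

fs/2 = 26.25 kHz.
58 kHz mod fs = 5.5 kHz.
5.5 kHz ≤ fs/2 = 26.25 kHz, appears at 5.5 kHz.
1.5 kHz ≤ fs/2 = 26.25 kHz, passes unchanged.
50.5 kHz > fs/2 = 26.25 kHz, folds to fs − 50.5 kHz = 2 kHz.
169 kHz mod fs = 11.5 kHz.
11.5 kHz ≤ fs/2 = 26.25 kHz, appears at 11.5 kHz.
Distinct values: {1.5 kHz, 2 kHz, 5.5 kHz, 11.5 kHz} → 4.

4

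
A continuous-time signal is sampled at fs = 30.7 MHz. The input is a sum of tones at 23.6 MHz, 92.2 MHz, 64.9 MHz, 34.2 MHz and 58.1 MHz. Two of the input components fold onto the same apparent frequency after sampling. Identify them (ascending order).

34.2 MHz, 64.9 MHz

fs/2 = 15.35 MHz.
23.6 MHz > fs/2 = 15.35 MHz, folds to fs − 23.6 MHz = 7.1 MHz.
92.2 MHz mod fs = 0.1 MHz.
0.1 MHz ≤ fs/2 = 15.35 MHz, appears at 0.1 MHz.
64.9 MHz mod fs = 3.5 MHz.
3.5 MHz ≤ fs/2 = 15.35 MHz, appears at 3.5 MHz.
34.2 MHz mod fs = 3.5 MHz.
3.5 MHz ≤ fs/2 = 15.35 MHz, appears at 3.5 MHz.
58.1 MHz mod fs = 27.4 MHz.
27.4 MHz > fs/2 = 15.35 MHz, folds to fs − 27.4 MHz = 3.3 MHz.
34.2 MHz and 64.9 MHz both map to 3.5 MHz.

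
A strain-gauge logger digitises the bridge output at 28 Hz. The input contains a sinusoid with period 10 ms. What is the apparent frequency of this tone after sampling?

T = 10 ms → f = 1/T = 100 Hz.
100 Hz mod fs = 16 Hz.
16 Hz > fs/2 = 14 Hz, folds to fs − 16 Hz = 12 Hz.

12 Hz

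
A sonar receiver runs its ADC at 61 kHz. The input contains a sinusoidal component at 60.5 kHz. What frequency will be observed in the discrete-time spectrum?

60.5 kHz > fs/2 = 30.5 kHz, folds to fs − 60.5 kHz = 0.5 kHz.

0.5 kHz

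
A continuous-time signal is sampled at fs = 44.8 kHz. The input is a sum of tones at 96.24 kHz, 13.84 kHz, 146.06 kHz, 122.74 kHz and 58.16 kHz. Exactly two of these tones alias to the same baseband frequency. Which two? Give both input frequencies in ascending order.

122.74 kHz, 146.06 kHz

fs/2 = 22.4 kHz.
96.24 kHz mod fs = 6.64 kHz.
6.64 kHz ≤ fs/2 = 22.4 kHz, appears at 6.64 kHz.
13.84 kHz ≤ fs/2 = 22.4 kHz, passes unchanged.
146.06 kHz mod fs = 11.66 kHz.
11.66 kHz ≤ fs/2 = 22.4 kHz, appears at 11.66 kHz.
122.74 kHz mod fs = 33.14 kHz.
33.14 kHz > fs/2 = 22.4 kHz, folds to fs − 33.14 kHz = 11.66 kHz.
58.16 kHz mod fs = 13.36 kHz.
13.36 kHz ≤ fs/2 = 22.4 kHz, appears at 13.36 kHz.
122.74 kHz and 146.06 kHz both map to 11.66 kHz.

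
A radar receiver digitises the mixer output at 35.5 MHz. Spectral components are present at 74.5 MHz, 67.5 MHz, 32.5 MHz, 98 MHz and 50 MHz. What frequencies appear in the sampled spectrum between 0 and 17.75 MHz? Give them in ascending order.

3 MHz, 3.5 MHz, 8.5 MHz, 14.5 MHz

fs/2 = 17.75 MHz.
74.5 MHz mod fs = 3.5 MHz.
3.5 MHz ≤ fs/2 = 17.75 MHz, appears at 3.5 MHz.
67.5 MHz mod fs = 32 MHz.
32 MHz > fs/2 = 17.75 MHz, folds to fs − 32 MHz = 3.5 MHz.
32.5 MHz > fs/2 = 17.75 MHz, folds to fs − 32.5 MHz = 3 MHz.
98 MHz mod fs = 27 MHz.
27 MHz > fs/2 = 17.75 MHz, folds to fs − 27 MHz = 8.5 MHz.
50 MHz mod fs = 14.5 MHz.
14.5 MHz ≤ fs/2 = 17.75 MHz, appears at 14.5 MHz.
Distinct values: {3 MHz, 3.5 MHz, 8.5 MHz, 14.5 MHz}.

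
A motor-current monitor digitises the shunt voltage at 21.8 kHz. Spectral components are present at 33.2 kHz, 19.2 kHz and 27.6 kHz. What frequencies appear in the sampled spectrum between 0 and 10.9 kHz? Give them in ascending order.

2.6 kHz, 5.8 kHz, 10.4 kHz

fs/2 = 10.9 kHz.
33.2 kHz mod fs = 11.4 kHz.
11.4 kHz > fs/2 = 10.9 kHz, folds to fs − 11.4 kHz = 10.4 kHz.
19.2 kHz > fs/2 = 10.9 kHz, folds to fs − 19.2 kHz = 2.6 kHz.
27.6 kHz mod fs = 5.8 kHz.
5.8 kHz ≤ fs/2 = 10.9 kHz, appears at 5.8 kHz.
Distinct values: {2.6 kHz, 5.8 kHz, 10.4 kHz}.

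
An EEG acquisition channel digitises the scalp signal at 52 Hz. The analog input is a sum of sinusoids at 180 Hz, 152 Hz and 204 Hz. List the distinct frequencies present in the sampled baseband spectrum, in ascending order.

4 Hz, 24 Hz

fs/2 = 26 Hz.
180 Hz mod fs = 24 Hz.
24 Hz ≤ fs/2 = 26 Hz, appears at 24 Hz.
152 Hz mod fs = 48 Hz.
48 Hz > fs/2 = 26 Hz, folds to fs − 48 Hz = 4 Hz.
204 Hz mod fs = 48 Hz.
48 Hz > fs/2 = 26 Hz, folds to fs − 48 Hz = 4 Hz.
Distinct values: {4 Hz, 24 Hz}.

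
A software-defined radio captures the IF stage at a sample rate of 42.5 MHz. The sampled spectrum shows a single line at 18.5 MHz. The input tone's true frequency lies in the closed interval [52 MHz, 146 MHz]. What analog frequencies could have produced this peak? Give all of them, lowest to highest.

Frequencies that alias to 18.5 MHz are k·fs ± 18.5 MHz for integer k ≥ 0.
k=0: 18.5 MHz.
k=1: 24 MHz, 61 MHz.
k=2: 66.5 MHz, 103.5 MHz.
k=3: 109 MHz, 146 MHz.
k=4: 151.5 MHz, 188.5 MHz.
Within [52 MHz, 146 MHz]: 61 MHz, 66.5 MHz, 103.5 MHz, 109 MHz, 146 MHz.

61 MHz, 66.5 MHz, 103.5 MHz, 109 MHz, 146 MHz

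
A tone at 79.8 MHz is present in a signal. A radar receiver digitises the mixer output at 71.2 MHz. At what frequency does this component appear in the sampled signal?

8.6 MHz

79.8 MHz mod fs = 8.6 MHz.
8.6 MHz ≤ fs/2 = 35.6 MHz, appears at 8.6 MHz.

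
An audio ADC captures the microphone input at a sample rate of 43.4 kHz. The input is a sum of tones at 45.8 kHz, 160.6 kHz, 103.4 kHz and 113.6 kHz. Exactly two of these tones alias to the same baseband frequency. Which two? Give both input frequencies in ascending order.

fs/2 = 21.7 kHz.
45.8 kHz mod fs = 2.4 kHz.
2.4 kHz ≤ fs/2 = 21.7 kHz, appears at 2.4 kHz.
160.6 kHz mod fs = 30.4 kHz.
30.4 kHz > fs/2 = 21.7 kHz, folds to fs − 30.4 kHz = 13 kHz.
103.4 kHz mod fs = 16.6 kHz.
16.6 kHz ≤ fs/2 = 21.7 kHz, appears at 16.6 kHz.
113.6 kHz mod fs = 26.8 kHz.
26.8 kHz > fs/2 = 21.7 kHz, folds to fs − 26.8 kHz = 16.6 kHz.
103.4 kHz and 113.6 kHz both map to 16.6 kHz.

103.4 kHz, 113.6 kHz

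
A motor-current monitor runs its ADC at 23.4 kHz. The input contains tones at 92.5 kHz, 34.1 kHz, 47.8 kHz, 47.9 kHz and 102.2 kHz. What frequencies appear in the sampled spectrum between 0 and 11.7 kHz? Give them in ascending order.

fs/2 = 11.7 kHz.
92.5 kHz mod fs = 22.3 kHz.
22.3 kHz > fs/2 = 11.7 kHz, folds to fs − 22.3 kHz = 1.1 kHz.
34.1 kHz mod fs = 10.7 kHz.
10.7 kHz ≤ fs/2 = 11.7 kHz, appears at 10.7 kHz.
47.8 kHz mod fs = 1 kHz.
1 kHz ≤ fs/2 = 11.7 kHz, appears at 1 kHz.
47.9 kHz mod fs = 1.1 kHz.
1.1 kHz ≤ fs/2 = 11.7 kHz, appears at 1.1 kHz.
102.2 kHz mod fs = 8.6 kHz.
8.6 kHz ≤ fs/2 = 11.7 kHz, appears at 8.6 kHz.
Distinct values: {1 kHz, 1.1 kHz, 8.6 kHz, 10.7 kHz}.

1 kHz, 1.1 kHz, 8.6 kHz, 10.7 kHz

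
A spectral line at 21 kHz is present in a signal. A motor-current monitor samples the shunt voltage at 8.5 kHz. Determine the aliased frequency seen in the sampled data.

21 kHz mod fs = 4 kHz.
4 kHz ≤ fs/2 = 4.25 kHz, appears at 4 kHz.

4 kHz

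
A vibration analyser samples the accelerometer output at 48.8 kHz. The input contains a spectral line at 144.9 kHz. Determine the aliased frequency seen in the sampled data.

1.5 kHz

144.9 kHz mod fs = 47.3 kHz.
47.3 kHz > fs/2 = 24.4 kHz, folds to fs − 47.3 kHz = 1.5 kHz.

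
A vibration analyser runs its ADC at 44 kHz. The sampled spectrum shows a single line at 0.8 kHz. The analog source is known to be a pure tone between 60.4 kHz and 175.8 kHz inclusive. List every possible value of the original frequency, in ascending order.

Frequencies that alias to 0.8 kHz are k·fs ± 0.8 kHz for integer k ≥ 0.
k=0: 0.8 kHz.
k=1: 43.2 kHz, 44.8 kHz.
k=2: 87.2 kHz, 88.8 kHz.
k=3: 131.2 kHz, 132.8 kHz.
k=4: 175.2 kHz, 176.8 kHz.
k=5: 219.2 kHz, 220.8 kHz.
Within [60.4 kHz, 175.8 kHz]: 87.2 kHz, 88.8 kHz, 131.2 kHz, 132.8 kHz, 175.2 kHz.

87.2 kHz, 88.8 kHz, 131.2 kHz, 132.8 kHz, 175.2 kHz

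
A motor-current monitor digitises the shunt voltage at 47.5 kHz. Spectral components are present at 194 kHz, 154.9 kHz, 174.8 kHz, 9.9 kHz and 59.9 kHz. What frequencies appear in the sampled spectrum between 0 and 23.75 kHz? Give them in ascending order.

fs/2 = 23.75 kHz.
194 kHz mod fs = 4 kHz.
4 kHz ≤ fs/2 = 23.75 kHz, appears at 4 kHz.
154.9 kHz mod fs = 12.4 kHz.
12.4 kHz ≤ fs/2 = 23.75 kHz, appears at 12.4 kHz.
174.8 kHz mod fs = 32.3 kHz.
32.3 kHz > fs/2 = 23.75 kHz, folds to fs − 32.3 kHz = 15.2 kHz.
9.9 kHz ≤ fs/2 = 23.75 kHz, passes unchanged.
59.9 kHz mod fs = 12.4 kHz.
12.4 kHz ≤ fs/2 = 23.75 kHz, appears at 12.4 kHz.
Distinct values: {4 kHz, 9.9 kHz, 12.4 kHz, 15.2 kHz}.

4 kHz, 9.9 kHz, 12.4 kHz, 15.2 kHz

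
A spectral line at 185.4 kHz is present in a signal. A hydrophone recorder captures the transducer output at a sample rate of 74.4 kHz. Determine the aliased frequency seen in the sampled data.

36.6 kHz

185.4 kHz mod fs = 36.6 kHz.
36.6 kHz ≤ fs/2 = 37.2 kHz, appears at 36.6 kHz.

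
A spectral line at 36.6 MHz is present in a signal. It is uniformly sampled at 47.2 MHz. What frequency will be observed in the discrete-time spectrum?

10.6 MHz

36.6 MHz > fs/2 = 23.6 MHz, folds to fs − 36.6 MHz = 10.6 MHz.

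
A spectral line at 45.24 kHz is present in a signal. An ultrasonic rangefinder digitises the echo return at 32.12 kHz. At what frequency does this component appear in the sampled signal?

45.24 kHz mod fs = 13.12 kHz.
13.12 kHz ≤ fs/2 = 16.06 kHz, appears at 13.12 kHz.

13.12 kHz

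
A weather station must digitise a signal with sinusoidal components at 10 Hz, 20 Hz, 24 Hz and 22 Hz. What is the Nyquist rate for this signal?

48 Hz

Highest-frequency component: 24 Hz.
Nyquist rate = 2 × 24 Hz = 48 Hz.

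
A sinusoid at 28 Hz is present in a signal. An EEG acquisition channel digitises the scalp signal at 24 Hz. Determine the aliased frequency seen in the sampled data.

4 Hz

28 Hz mod fs = 4 Hz.
4 Hz ≤ fs/2 = 12 Hz, appears at 4 Hz.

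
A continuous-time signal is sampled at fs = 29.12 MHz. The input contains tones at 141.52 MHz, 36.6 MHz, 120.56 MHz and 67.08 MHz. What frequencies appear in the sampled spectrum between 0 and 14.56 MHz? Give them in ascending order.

fs/2 = 14.56 MHz.
141.52 MHz mod fs = 25.04 MHz.
25.04 MHz > fs/2 = 14.56 MHz, folds to fs − 25.04 MHz = 4.08 MHz.
36.6 MHz mod fs = 7.48 MHz.
7.48 MHz ≤ fs/2 = 14.56 MHz, appears at 7.48 MHz.
120.56 MHz mod fs = 4.08 MHz.
4.08 MHz ≤ fs/2 = 14.56 MHz, appears at 4.08 MHz.
67.08 MHz mod fs = 8.84 MHz.
8.84 MHz ≤ fs/2 = 14.56 MHz, appears at 8.84 MHz.
Distinct values: {4.08 MHz, 7.48 MHz, 8.84 MHz}.

4.08 MHz, 7.48 MHz, 8.84 MHz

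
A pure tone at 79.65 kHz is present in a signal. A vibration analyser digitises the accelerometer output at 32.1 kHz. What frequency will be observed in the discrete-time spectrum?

79.65 kHz mod fs = 15.45 kHz.
15.45 kHz ≤ fs/2 = 16.05 kHz, appears at 15.45 kHz.

15.45 kHz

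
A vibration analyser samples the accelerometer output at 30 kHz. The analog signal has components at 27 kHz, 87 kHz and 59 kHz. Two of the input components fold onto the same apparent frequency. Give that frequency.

3 kHz

fs/2 = 15 kHz.
27 kHz > fs/2 = 15 kHz, folds to fs − 27 kHz = 3 kHz.
87 kHz mod fs = 27 kHz.
27 kHz > fs/2 = 15 kHz, folds to fs − 27 kHz = 3 kHz.
59 kHz mod fs = 29 kHz.
29 kHz > fs/2 = 15 kHz, folds to fs − 29 kHz = 1 kHz.
27 kHz and 87 kHz both map to 3 kHz.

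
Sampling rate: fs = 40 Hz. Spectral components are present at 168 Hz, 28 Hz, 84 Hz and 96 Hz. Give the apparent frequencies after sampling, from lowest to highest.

fs/2 = 20 Hz.
168 Hz mod fs = 8 Hz.
8 Hz ≤ fs/2 = 20 Hz, appears at 8 Hz.
28 Hz > fs/2 = 20 Hz, folds to fs − 28 Hz = 12 Hz.
84 Hz mod fs = 4 Hz.
4 Hz ≤ fs/2 = 20 Hz, appears at 4 Hz.
96 Hz mod fs = 16 Hz.
16 Hz ≤ fs/2 = 20 Hz, appears at 16 Hz.
Distinct values: {4 Hz, 8 Hz, 12 Hz, 16 Hz}.

4 Hz, 8 Hz, 12 Hz, 16 Hz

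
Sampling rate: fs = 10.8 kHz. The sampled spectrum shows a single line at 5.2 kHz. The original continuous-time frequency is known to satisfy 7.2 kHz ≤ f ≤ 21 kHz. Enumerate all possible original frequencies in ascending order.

16 kHz, 16.4 kHz

Frequencies that alias to 5.2 kHz are k·fs ± 5.2 kHz for integer k ≥ 0.
k=0: 5.2 kHz.
k=1: 5.6 kHz, 16 kHz.
k=2: 16.4 kHz, 26.8 kHz.
k=3: 27.2 kHz, 37.6 kHz.
Within [7.2 kHz, 21 kHz]: 16 kHz, 16.4 kHz.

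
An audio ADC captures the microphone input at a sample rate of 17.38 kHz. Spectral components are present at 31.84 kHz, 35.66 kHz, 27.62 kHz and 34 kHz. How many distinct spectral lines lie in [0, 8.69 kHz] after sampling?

fs/2 = 8.69 kHz.
31.84 kHz mod fs = 14.46 kHz.
14.46 kHz > fs/2 = 8.69 kHz, folds to fs − 14.46 kHz = 2.92 kHz.
35.66 kHz mod fs = 0.9 kHz.
0.9 kHz ≤ fs/2 = 8.69 kHz, appears at 0.9 kHz.
27.62 kHz mod fs = 10.24 kHz.
10.24 kHz > fs/2 = 8.69 kHz, folds to fs − 10.24 kHz = 7.14 kHz.
34 kHz mod fs = 16.62 kHz.
16.62 kHz > fs/2 = 8.69 kHz, folds to fs − 16.62 kHz = 0.76 kHz.
Distinct values: {0.76 kHz, 0.9 kHz, 2.92 kHz, 7.14 kHz} → 4.

4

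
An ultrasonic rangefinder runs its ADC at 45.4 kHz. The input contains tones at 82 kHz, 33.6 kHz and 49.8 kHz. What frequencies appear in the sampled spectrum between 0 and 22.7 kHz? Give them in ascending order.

fs/2 = 22.7 kHz.
82 kHz mod fs = 36.6 kHz.
36.6 kHz > fs/2 = 22.7 kHz, folds to fs − 36.6 kHz = 8.8 kHz.
33.6 kHz > fs/2 = 22.7 kHz, folds to fs − 33.6 kHz = 11.8 kHz.
49.8 kHz mod fs = 4.4 kHz.
4.4 kHz ≤ fs/2 = 22.7 kHz, appears at 4.4 kHz.
Distinct values: {4.4 kHz, 8.8 kHz, 11.8 kHz}.

4.4 kHz, 8.8 kHz, 11.8 kHz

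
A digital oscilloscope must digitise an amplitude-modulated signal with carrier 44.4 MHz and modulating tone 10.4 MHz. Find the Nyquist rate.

109.6 MHz

AM sidebands sit at fc ± fm = 34 MHz and 54.8 MHz.
Highest-frequency component: 54.8 MHz.
Nyquist rate = 2 × 54.8 MHz = 109.6 MHz.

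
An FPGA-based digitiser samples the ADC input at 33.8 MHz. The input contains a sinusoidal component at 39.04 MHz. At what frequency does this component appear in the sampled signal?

39.04 MHz mod fs = 5.24 MHz.
5.24 MHz ≤ fs/2 = 16.9 MHz, appears at 5.24 MHz.

5.24 MHz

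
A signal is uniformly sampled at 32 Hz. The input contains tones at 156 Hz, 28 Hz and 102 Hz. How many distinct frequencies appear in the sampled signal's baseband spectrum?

fs/2 = 16 Hz.
156 Hz mod fs = 28 Hz.
28 Hz > fs/2 = 16 Hz, folds to fs − 28 Hz = 4 Hz.
28 Hz > fs/2 = 16 Hz, folds to fs − 28 Hz = 4 Hz.
102 Hz mod fs = 6 Hz.
6 Hz ≤ fs/2 = 16 Hz, appears at 6 Hz.
Distinct values: {4 Hz, 6 Hz} → 2.

2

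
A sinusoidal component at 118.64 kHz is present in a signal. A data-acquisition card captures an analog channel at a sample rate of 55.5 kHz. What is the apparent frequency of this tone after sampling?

7.64 kHz

118.64 kHz mod fs = 7.64 kHz.
7.64 kHz ≤ fs/2 = 27.75 kHz, appears at 7.64 kHz.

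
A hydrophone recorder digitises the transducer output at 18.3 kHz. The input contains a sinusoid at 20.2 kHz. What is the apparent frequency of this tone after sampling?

1.9 kHz

20.2 kHz mod fs = 1.9 kHz.
1.9 kHz ≤ fs/2 = 9.15 kHz, appears at 1.9 kHz.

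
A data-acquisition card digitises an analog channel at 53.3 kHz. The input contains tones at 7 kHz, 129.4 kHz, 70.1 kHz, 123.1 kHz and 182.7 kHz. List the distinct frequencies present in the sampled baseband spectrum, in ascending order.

fs/2 = 26.65 kHz.
7 kHz ≤ fs/2 = 26.65 kHz, passes unchanged.
129.4 kHz mod fs = 22.8 kHz.
22.8 kHz ≤ fs/2 = 26.65 kHz, appears at 22.8 kHz.
70.1 kHz mod fs = 16.8 kHz.
16.8 kHz ≤ fs/2 = 26.65 kHz, appears at 16.8 kHz.
123.1 kHz mod fs = 16.5 kHz.
16.5 kHz ≤ fs/2 = 26.65 kHz, appears at 16.5 kHz.
182.7 kHz mod fs = 22.8 kHz.
22.8 kHz ≤ fs/2 = 26.65 kHz, appears at 22.8 kHz.
Distinct values: {7 kHz, 16.5 kHz, 16.8 kHz, 22.8 kHz}.

7 kHz, 16.5 kHz, 16.8 kHz, 22.8 kHz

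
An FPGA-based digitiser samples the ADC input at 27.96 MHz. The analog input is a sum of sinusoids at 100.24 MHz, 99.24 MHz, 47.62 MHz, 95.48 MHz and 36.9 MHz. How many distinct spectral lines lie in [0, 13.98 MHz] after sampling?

fs/2 = 13.98 MHz.
100.24 MHz mod fs = 16.36 MHz.
16.36 MHz > fs/2 = 13.98 MHz, folds to fs − 16.36 MHz = 11.6 MHz.
99.24 MHz mod fs = 15.36 MHz.
15.36 MHz > fs/2 = 13.98 MHz, folds to fs − 15.36 MHz = 12.6 MHz.
47.62 MHz mod fs = 19.66 MHz.
19.66 MHz > fs/2 = 13.98 MHz, folds to fs − 19.66 MHz = 8.3 MHz.
95.48 MHz mod fs = 11.6 MHz.
11.6 MHz ≤ fs/2 = 13.98 MHz, appears at 11.6 MHz.
36.9 MHz mod fs = 8.94 MHz.
8.94 MHz ≤ fs/2 = 13.98 MHz, appears at 8.94 MHz.
Distinct values: {8.3 MHz, 8.94 MHz, 11.6 MHz, 12.6 MHz} → 4.

4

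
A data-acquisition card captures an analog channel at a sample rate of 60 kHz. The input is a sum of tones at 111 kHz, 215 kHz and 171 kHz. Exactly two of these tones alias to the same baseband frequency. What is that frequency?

fs/2 = 30 kHz.
111 kHz mod fs = 51 kHz.
51 kHz > fs/2 = 30 kHz, folds to fs − 51 kHz = 9 kHz.
215 kHz mod fs = 35 kHz.
35 kHz > fs/2 = 30 kHz, folds to fs − 35 kHz = 25 kHz.
171 kHz mod fs = 51 kHz.
51 kHz > fs/2 = 30 kHz, folds to fs − 51 kHz = 9 kHz.
111 kHz and 171 kHz both map to 9 kHz.

9 kHz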